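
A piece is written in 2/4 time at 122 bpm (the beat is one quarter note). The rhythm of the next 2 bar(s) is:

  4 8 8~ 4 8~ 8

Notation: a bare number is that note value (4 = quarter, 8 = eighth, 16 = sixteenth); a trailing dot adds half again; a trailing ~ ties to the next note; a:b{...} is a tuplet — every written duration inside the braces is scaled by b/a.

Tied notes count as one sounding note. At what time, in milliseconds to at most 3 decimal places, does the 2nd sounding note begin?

1. 0.0ms @ 0 + 491.803ms (1)
2. 491.803ms @ 1 + 245.902ms (1/2)
3. 737.705ms @ 3/2 + 737.705ms (3/2)
4. 1475.41ms @ 3 + 491.803ms (1)

note 2 onset = 1b = 491.803ms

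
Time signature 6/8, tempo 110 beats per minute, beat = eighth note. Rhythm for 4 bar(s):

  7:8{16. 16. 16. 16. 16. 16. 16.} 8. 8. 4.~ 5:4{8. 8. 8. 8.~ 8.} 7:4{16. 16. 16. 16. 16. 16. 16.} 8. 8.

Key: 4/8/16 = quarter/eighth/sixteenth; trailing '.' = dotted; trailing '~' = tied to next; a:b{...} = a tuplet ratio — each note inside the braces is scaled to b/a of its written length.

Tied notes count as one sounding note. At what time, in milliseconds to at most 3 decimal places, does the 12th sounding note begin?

note 12 onset = 72/5b = 7854.545ms

1. 0.0ms @ 0 + 467.532ms (6/7)
2. 467.532ms @ 6/7 + 467.532ms (6/7)
3. 935.065ms @ 12/7 + 467.532ms (6/7)
4. 1402.597ms @ 18/7 + 467.532ms (6/7)
5. 1870.13ms @ 24/7 + 467.532ms (6/7)
6. 2337.662ms @ 30/7 + 467.532ms (6/7)
7. 2805.195ms @ 36/7 + 467.532ms (6/7)
8. 3272.727ms @ 6 + 818.182ms (3/2)
9. 4090.909ms @ 15/2 + 818.182ms (3/2)
10. 4909.091ms @ 9 + 2290.909ms (21/5)
11. 7200.0ms @ 66/5 + 654.545ms (6/5)
12. 7854.545ms @ 72/5 + 654.545ms (6/5)
13. 8509.091ms @ 78/5 + 1309.091ms (12/5)
14. 9818.182ms @ 18 + 233.766ms (3/7)
15. 10051.948ms @ 129/7 + 233.766ms (3/7)
16. 10285.714ms @ 132/7 + 233.766ms (3/7)
17. 10519.481ms @ 135/7 + 233.766ms (3/7)
18. 10753.247ms @ 138/7 + 233.766ms (3/7)
19. 10987.013ms @ 141/7 + 233.766ms (3/7)
20. 11220.779ms @ 144/7 + 233.766ms (3/7)
21. 11454.545ms @ 21 + 818.182ms (3/2)
22. 12272.727ms @ 45/2 + 818.182ms (3/2)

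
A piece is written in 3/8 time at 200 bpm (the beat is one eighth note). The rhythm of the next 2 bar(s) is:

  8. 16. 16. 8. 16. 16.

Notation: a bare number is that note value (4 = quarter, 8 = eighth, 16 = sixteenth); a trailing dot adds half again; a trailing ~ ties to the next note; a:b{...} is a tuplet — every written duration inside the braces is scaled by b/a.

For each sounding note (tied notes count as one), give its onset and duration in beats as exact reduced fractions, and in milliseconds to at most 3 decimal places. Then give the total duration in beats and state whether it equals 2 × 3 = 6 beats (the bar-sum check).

1) 0.0ms=0b +450.0ms=3/2b
2) 450.0ms=3/2b +225.0ms=3/4b
3) 675.0ms=9/4b +225.0ms=3/4b
4) 900.0ms=3b +450.0ms=3/2b
5) 1350.0ms=9/2b +225.0ms=3/4b
6) 1575.0ms=21/4b +225.0ms=3/4b
Σ=6b of 6 (200bpm 3/8) — PASS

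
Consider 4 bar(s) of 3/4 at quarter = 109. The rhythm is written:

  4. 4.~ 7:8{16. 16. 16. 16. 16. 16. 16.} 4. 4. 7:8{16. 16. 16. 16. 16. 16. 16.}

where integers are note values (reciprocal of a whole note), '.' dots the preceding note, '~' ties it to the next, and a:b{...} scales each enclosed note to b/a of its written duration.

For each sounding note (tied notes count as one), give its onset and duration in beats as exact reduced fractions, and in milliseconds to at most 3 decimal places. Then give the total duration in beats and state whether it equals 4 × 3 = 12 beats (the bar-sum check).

1) 0.0ms=0b +825.688ms=3/2b
2) 825.688ms=3/2b +1061.599ms=27/14b
3) 1887.287ms=24/7b +235.911ms=3/7b
4) 2123.198ms=27/7b +235.911ms=3/7b
5) 2359.109ms=30/7b +235.911ms=3/7b
6) 2595.02ms=33/7b +235.911ms=3/7b
7) 2830.931ms=36/7b +235.911ms=3/7b
8) 3066.841ms=39/7b +235.911ms=3/7b
9) 3302.752ms=6b +825.688ms=3/2b
10) 4128.44ms=15/2b +825.688ms=3/2b
11) 4954.128ms=9b +235.911ms=3/7b
12) 5190.039ms=66/7b +235.911ms=3/7b
13) 5425.95ms=69/7b +235.911ms=3/7b
14) 5661.861ms=72/7b +235.911ms=3/7b
15) 5897.772ms=75/7b +235.911ms=3/7b
16) 6133.683ms=78/7b +235.911ms=3/7b
17) 6369.594ms=81/7b +235.911ms=3/7b
Σ=12b of 12 (109bpm 3/4) — PASS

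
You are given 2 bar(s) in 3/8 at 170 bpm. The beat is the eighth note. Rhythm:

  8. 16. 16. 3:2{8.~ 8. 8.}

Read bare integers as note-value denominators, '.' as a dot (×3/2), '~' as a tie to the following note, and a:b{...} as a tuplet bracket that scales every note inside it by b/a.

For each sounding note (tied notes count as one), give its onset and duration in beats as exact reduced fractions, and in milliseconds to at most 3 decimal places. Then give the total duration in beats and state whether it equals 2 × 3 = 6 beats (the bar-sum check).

1) 0.0ms=0b +529.412ms=3/2b
2) 529.412ms=3/2b +264.706ms=3/4b
3) 794.118ms=9/4b +264.706ms=3/4b
4) 1058.824ms=3b +705.882ms=2b
5) 1764.706ms=5b +352.941ms=1b
Σ=6b of 6 (170bpm 3/8) — PASS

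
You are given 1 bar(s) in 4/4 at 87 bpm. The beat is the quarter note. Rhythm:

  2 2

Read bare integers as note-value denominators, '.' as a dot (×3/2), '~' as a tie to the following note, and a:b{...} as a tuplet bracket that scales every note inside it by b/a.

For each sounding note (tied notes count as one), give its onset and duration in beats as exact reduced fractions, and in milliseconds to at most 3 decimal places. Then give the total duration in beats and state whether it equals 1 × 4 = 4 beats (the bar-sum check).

1) 0.0ms=0b +1379.31ms=2b
2) 1379.31ms=2b +1379.31ms=2b
Σ=4b of 4 (87bpm 4/4) — PASS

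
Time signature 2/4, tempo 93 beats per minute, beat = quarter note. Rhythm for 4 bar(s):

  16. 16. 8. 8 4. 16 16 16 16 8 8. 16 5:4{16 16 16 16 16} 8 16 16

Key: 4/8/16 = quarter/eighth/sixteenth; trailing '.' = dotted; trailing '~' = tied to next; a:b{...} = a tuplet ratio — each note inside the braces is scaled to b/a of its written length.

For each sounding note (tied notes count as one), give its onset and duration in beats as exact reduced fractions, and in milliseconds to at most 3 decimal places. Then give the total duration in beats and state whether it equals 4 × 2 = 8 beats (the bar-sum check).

1) 0.0ms=0b +241.935ms=3/8b
2) 241.935ms=3/8b +241.935ms=3/8b
3) 483.871ms=3/4b +483.871ms=3/4b
4) 967.742ms=3/2b +322.581ms=1/2b
5) 1290.323ms=2b +967.742ms=3/2b
6) 2258.065ms=7/2b +161.29ms=1/4b
7) 2419.355ms=15/4b +161.29ms=1/4b
8) 2580.645ms=4b +161.29ms=1/4b
9) 2741.935ms=17/4b +161.29ms=1/4b
10) 2903.226ms=9/2b +322.581ms=1/2b
11) 3225.806ms=5b +483.871ms=3/4b
12) 3709.677ms=23/4b +161.29ms=1/4b
13) 3870.968ms=6b +129.032ms=1/5b
14) 4000.0ms=31/5b +129.032ms=1/5b
15) 4129.032ms=32/5b +129.032ms=1/5b
16) 4258.065ms=33/5b +129.032ms=1/5b
17) 4387.097ms=34/5b +129.032ms=1/5b
18) 4516.129ms=7b +322.581ms=1/2b
19) 4838.71ms=15/2b +161.29ms=1/4b
20) 5000.0ms=31/4b +161.29ms=1/4b
Σ=8b of 8 (93bpm 2/4) — PASS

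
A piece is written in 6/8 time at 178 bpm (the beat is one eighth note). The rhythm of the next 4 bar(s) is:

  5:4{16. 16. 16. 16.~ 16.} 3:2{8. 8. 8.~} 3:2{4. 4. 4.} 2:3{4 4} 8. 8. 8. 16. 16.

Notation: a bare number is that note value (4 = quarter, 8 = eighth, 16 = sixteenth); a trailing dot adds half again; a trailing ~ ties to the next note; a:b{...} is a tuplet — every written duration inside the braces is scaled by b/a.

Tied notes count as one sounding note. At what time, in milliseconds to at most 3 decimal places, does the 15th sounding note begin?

1. 0.0ms @ 0 + 202.247ms (3/5)
2. 202.247ms @ 3/5 + 202.247ms (3/5)
3. 404.494ms @ 6/5 + 202.247ms (3/5)
4. 606.742ms @ 9/5 + 404.494ms (6/5)
5. 1011.236ms @ 3 + 337.079ms (1)
6. 1348.315ms @ 4 + 337.079ms (1)
7. 1685.393ms @ 5 + 1011.236ms (3)
8. 2696.629ms @ 8 + 674.157ms (2)
9. 3370.787ms @ 10 + 674.157ms (2)
10. 4044.944ms @ 12 + 1011.236ms (3)
11. 5056.18ms @ 15 + 1011.236ms (3)
12. 6067.416ms @ 18 + 505.618ms (3/2)
13. 6573.034ms @ 39/2 + 505.618ms (3/2)
14. 7078.652ms @ 21 + 505.618ms (3/2)
15. 7584.27ms @ 45/2 + 252.809ms (3/4)
16. 7837.079ms @ 93/4 + 252.809ms (3/4)

note 15 onset = 45/2b = 7584.27ms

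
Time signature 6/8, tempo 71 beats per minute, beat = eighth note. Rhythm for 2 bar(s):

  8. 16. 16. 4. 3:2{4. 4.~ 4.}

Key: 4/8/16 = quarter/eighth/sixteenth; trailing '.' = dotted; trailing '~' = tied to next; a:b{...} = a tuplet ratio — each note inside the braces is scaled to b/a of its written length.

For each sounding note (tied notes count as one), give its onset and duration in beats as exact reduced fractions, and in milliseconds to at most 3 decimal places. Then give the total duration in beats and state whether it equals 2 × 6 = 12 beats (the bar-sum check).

1) 0.0ms=0b +1267.606ms=3/2b
2) 1267.606ms=3/2b +633.803ms=3/4b
3) 1901.408ms=9/4b +633.803ms=3/4b
4) 2535.211ms=3b +2535.211ms=3b
5) 5070.423ms=6b +1690.141ms=2b
6) 6760.563ms=8b +3380.282ms=4b
Σ=12b of 12 (71bpm 6/8) — PASS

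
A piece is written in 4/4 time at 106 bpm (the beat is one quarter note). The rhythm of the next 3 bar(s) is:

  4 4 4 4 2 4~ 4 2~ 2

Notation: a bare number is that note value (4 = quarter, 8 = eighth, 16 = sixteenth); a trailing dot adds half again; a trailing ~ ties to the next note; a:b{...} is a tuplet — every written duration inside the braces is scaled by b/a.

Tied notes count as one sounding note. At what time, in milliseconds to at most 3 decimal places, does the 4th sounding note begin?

1. 0.0ms @ 0 + 566.038ms (1)
2. 566.038ms @ 1 + 566.038ms (1)
3. 1132.075ms @ 2 + 566.038ms (1)
4. 1698.113ms @ 3 + 566.038ms (1)
5. 2264.151ms @ 4 + 1132.075ms (2)
6. 3396.226ms @ 6 + 1132.075ms (2)
7. 4528.302ms @ 8 + 2264.151ms (4)

note 4 onset = 3b = 1698.113ms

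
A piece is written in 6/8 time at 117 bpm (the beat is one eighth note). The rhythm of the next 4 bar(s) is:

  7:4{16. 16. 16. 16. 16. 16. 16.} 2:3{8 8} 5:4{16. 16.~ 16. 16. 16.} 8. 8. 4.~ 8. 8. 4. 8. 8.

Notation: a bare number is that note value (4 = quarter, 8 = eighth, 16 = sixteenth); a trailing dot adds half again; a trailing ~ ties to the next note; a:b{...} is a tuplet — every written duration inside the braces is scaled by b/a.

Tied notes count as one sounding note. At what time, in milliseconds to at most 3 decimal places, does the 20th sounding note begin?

note 20 onset = 45/2b = 11538.462ms

1. 0.0ms @ 0 + 219.78ms (3/7)
2. 219.78ms @ 3/7 + 219.78ms (3/7)
3. 439.56ms @ 6/7 + 219.78ms (3/7)
4. 659.341ms @ 9/7 + 219.78ms (3/7)
5. 879.121ms @ 12/7 + 219.78ms (3/7)
6. 1098.901ms @ 15/7 + 219.78ms (3/7)
7. 1318.681ms @ 18/7 + 219.78ms (3/7)
8. 1538.462ms @ 3 + 769.231ms (3/2)
9. 2307.692ms @ 9/2 + 769.231ms (3/2)
10. 3076.923ms @ 6 + 307.692ms (3/5)
11. 3384.615ms @ 33/5 + 615.385ms (6/5)
12. 4000.0ms @ 39/5 + 307.692ms (3/5)
13. 4307.692ms @ 42/5 + 307.692ms (3/5)
14. 4615.385ms @ 9 + 769.231ms (3/2)
15. 5384.615ms @ 21/2 + 769.231ms (3/2)
16. 6153.846ms @ 12 + 2307.692ms (9/2)
17. 8461.538ms @ 33/2 + 769.231ms (3/2)
18. 9230.769ms @ 18 + 1538.462ms (3)
19. 10769.231ms @ 21 + 769.231ms (3/2)
20. 11538.462ms @ 45/2 + 769.231ms (3/2)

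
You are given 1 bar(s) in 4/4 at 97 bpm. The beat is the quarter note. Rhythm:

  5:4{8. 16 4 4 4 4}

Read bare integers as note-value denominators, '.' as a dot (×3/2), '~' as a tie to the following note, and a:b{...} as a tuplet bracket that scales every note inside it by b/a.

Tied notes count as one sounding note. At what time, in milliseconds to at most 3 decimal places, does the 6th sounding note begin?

note 6 onset = 16/5b = 1979.381ms

1. 0.0ms @ 0 + 371.134ms (3/5)
2. 371.134ms @ 3/5 + 123.711ms (1/5)
3. 494.845ms @ 4/5 + 494.845ms (4/5)
4. 989.691ms @ 8/5 + 494.845ms (4/5)
5. 1484.536ms @ 12/5 + 494.845ms (4/5)
6. 1979.381ms @ 16/5 + 494.845ms (4/5)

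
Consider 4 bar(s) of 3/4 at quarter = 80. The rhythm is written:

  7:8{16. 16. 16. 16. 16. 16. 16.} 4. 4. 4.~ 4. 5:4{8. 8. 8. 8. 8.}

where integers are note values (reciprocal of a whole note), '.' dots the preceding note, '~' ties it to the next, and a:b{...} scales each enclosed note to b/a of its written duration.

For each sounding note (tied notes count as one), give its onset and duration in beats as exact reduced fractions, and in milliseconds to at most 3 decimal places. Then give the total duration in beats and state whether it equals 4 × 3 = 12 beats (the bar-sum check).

1) 0.0ms=0b +321.429ms=3/7b
2) 321.429ms=3/7b +321.429ms=3/7b
3) 642.857ms=6/7b +321.429ms=3/7b
4) 964.286ms=9/7b +321.429ms=3/7b
5) 1285.714ms=12/7b +321.429ms=3/7b
6) 1607.143ms=15/7b +321.429ms=3/7b
7) 1928.571ms=18/7b +321.429ms=3/7b
8) 2250.0ms=3b +1125.0ms=3/2b
9) 3375.0ms=9/2b +1125.0ms=3/2b
10) 4500.0ms=6b +2250.0ms=3b
11) 6750.0ms=9b +450.0ms=3/5b
12) 7200.0ms=48/5b +450.0ms=3/5b
13) 7650.0ms=51/5b +450.0ms=3/5b
14) 8100.0ms=54/5b +450.0ms=3/5b
15) 8550.0ms=57/5b +450.0ms=3/5b
Σ=12b of 12 (80bpm 3/4) — PASS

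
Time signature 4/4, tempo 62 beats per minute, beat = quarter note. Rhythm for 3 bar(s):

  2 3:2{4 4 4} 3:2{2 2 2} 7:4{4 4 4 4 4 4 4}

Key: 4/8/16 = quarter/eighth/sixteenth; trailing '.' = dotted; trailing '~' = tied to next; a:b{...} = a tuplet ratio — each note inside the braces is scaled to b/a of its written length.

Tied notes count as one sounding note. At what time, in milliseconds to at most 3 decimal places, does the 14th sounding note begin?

note 14 onset = 80/7b = 11059.908ms

1. 0.0ms @ 0 + 1935.484ms (2)
2. 1935.484ms @ 2 + 645.161ms (2/3)
3. 2580.645ms @ 8/3 + 645.161ms (2/3)
4. 3225.806ms @ 10/3 + 645.161ms (2/3)
5. 3870.968ms @ 4 + 1290.323ms (4/3)
6. 5161.29ms @ 16/3 + 1290.323ms (4/3)
7. 6451.613ms @ 20/3 + 1290.323ms (4/3)
8. 7741.935ms @ 8 + 552.995ms (4/7)
9. 8294.931ms @ 60/7 + 552.995ms (4/7)
10. 8847.926ms @ 64/7 + 552.995ms (4/7)
11. 9400.922ms @ 68/7 + 552.995ms (4/7)
12. 9953.917ms @ 72/7 + 552.995ms (4/7)
13. 10506.912ms @ 76/7 + 552.995ms (4/7)
14. 11059.908ms @ 80/7 + 552.995ms (4/7)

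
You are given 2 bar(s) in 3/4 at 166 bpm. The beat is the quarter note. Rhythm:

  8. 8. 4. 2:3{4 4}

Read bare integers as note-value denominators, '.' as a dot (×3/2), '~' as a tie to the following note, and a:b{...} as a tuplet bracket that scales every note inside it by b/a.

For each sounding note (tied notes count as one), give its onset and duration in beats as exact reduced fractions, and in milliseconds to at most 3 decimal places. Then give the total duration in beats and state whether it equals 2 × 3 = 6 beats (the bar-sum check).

1) 0.0ms=0b +271.084ms=3/4b
2) 271.084ms=3/4b +271.084ms=3/4b
3) 542.169ms=3/2b +542.169ms=3/2b
4) 1084.337ms=3b +542.169ms=3/2b
5) 1626.506ms=9/2b +542.169ms=3/2b
Σ=6b of 6 (166bpm 3/4) — PASS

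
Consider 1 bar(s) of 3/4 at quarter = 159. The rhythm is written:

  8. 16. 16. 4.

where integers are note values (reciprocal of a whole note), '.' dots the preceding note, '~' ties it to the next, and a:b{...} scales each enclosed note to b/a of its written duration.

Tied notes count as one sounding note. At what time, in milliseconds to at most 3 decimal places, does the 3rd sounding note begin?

note 3 onset = 9/8b = 424.528ms

1. 0.0ms @ 0 + 283.019ms (3/4)
2. 283.019ms @ 3/4 + 141.509ms (3/8)
3. 424.528ms @ 9/8 + 141.509ms (3/8)
4. 566.038ms @ 3/2 + 566.038ms (3/2)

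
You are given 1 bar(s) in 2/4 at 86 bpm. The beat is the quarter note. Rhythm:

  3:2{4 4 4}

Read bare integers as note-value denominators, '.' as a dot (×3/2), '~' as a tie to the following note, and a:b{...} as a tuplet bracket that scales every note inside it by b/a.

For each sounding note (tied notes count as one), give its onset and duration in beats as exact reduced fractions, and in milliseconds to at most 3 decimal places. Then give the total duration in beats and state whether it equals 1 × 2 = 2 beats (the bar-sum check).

1) 0.0ms=0b +465.116ms=2/3b
2) 465.116ms=2/3b +465.116ms=2/3b
3) 930.233ms=4/3b +465.116ms=2/3b
Σ=2b of 2 (86bpm 2/4) — PASS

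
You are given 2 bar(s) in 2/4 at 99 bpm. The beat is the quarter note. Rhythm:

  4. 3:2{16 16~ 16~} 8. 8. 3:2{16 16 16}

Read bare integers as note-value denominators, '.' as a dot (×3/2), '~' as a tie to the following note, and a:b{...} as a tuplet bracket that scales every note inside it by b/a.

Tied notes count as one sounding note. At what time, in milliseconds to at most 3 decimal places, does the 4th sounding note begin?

note 4 onset = 11/4b = 1666.667ms

1. 0.0ms @ 0 + 909.091ms (3/2)
2. 909.091ms @ 3/2 + 101.01ms (1/6)
3. 1010.101ms @ 5/3 + 656.566ms (13/12)
4. 1666.667ms @ 11/4 + 454.545ms (3/4)
5. 2121.212ms @ 7/2 + 101.01ms (1/6)
6. 2222.222ms @ 11/3 + 101.01ms (1/6)
7. 2323.232ms @ 23/6 + 101.01ms (1/6)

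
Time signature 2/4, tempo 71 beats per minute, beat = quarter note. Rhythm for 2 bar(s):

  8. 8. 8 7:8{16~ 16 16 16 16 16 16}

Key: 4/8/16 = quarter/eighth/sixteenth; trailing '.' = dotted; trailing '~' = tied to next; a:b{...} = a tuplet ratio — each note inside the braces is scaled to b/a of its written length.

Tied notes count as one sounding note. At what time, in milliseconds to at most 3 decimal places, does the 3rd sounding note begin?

note 3 onset = 3/2b = 1267.606ms

1. 0.0ms @ 0 + 633.803ms (3/4)
2. 633.803ms @ 3/4 + 633.803ms (3/4)
3. 1267.606ms @ 3/2 + 422.535ms (1/2)
4. 1690.141ms @ 2 + 482.897ms (4/7)
5. 2173.038ms @ 18/7 + 241.449ms (2/7)
6. 2414.487ms @ 20/7 + 241.449ms (2/7)
7. 2655.936ms @ 22/7 + 241.449ms (2/7)
8. 2897.384ms @ 24/7 + 241.449ms (2/7)
9. 3138.833ms @ 26/7 + 241.449ms (2/7)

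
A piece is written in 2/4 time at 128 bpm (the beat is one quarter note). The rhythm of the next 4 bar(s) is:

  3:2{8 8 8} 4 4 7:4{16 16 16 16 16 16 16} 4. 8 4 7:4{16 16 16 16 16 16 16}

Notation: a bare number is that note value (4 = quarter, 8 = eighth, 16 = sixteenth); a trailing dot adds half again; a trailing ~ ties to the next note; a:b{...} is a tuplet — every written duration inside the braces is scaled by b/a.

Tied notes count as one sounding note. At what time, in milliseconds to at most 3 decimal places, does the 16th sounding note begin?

note 16 onset = 7b = 3281.25ms

1. 0.0ms @ 0 + 156.25ms (1/3)
2. 156.25ms @ 1/3 + 156.25ms (1/3)
3. 312.5ms @ 2/3 + 156.25ms (1/3)
4. 468.75ms @ 1 + 468.75ms (1)
5. 937.5ms @ 2 + 468.75ms (1)
6. 1406.25ms @ 3 + 66.964ms (1/7)
7. 1473.214ms @ 22/7 + 66.964ms (1/7)
8. 1540.179ms @ 23/7 + 66.964ms (1/7)
9. 1607.143ms @ 24/7 + 66.964ms (1/7)
10. 1674.107ms @ 25/7 + 66.964ms (1/7)
11. 1741.071ms @ 26/7 + 66.964ms (1/7)
12. 1808.036ms @ 27/7 + 66.964ms (1/7)
13. 1875.0ms @ 4 + 703.125ms (3/2)
14. 2578.125ms @ 11/2 + 234.375ms (1/2)
15. 2812.5ms @ 6 + 468.75ms (1)
16. 3281.25ms @ 7 + 66.964ms (1/7)
17. 3348.214ms @ 50/7 + 66.964ms (1/7)
18. 3415.179ms @ 51/7 + 66.964ms (1/7)
19. 3482.143ms @ 52/7 + 66.964ms (1/7)
20. 3549.107ms @ 53/7 + 66.964ms (1/7)
21. 3616.071ms @ 54/7 + 66.964ms (1/7)
22. 3683.036ms @ 55/7 + 66.964ms (1/7)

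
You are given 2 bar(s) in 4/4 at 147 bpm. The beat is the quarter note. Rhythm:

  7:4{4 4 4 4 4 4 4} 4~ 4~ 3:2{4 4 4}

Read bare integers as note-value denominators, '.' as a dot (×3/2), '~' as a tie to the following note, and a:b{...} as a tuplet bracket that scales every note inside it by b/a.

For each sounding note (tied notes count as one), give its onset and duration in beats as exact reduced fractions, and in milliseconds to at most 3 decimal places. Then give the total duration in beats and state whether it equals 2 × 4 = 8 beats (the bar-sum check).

1) 0.0ms=0b +233.236ms=4/7b
2) 233.236ms=4/7b +233.236ms=4/7b
3) 466.472ms=8/7b +233.236ms=4/7b
4) 699.708ms=12/7b +233.236ms=4/7b
5) 932.945ms=16/7b +233.236ms=4/7b
6) 1166.181ms=20/7b +233.236ms=4/7b
7) 1399.417ms=24/7b +233.236ms=4/7b
8) 1632.653ms=4b +1088.435ms=8/3b
9) 2721.088ms=20/3b +272.109ms=2/3b
10) 2993.197ms=22/3b +272.109ms=2/3b
Σ=8b of 8 (147bpm 4/4) — PASS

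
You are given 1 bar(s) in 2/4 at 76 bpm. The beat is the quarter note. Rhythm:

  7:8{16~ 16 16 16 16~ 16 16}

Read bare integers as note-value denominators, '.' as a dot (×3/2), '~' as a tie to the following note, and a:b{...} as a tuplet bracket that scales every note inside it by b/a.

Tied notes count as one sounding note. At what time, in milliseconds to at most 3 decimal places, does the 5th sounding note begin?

1. 0.0ms @ 0 + 451.128ms (4/7)
2. 451.128ms @ 4/7 + 225.564ms (2/7)
3. 676.692ms @ 6/7 + 225.564ms (2/7)
4. 902.256ms @ 8/7 + 451.128ms (4/7)
5. 1353.383ms @ 12/7 + 225.564ms (2/7)

note 5 onset = 12/7b = 1353.383ms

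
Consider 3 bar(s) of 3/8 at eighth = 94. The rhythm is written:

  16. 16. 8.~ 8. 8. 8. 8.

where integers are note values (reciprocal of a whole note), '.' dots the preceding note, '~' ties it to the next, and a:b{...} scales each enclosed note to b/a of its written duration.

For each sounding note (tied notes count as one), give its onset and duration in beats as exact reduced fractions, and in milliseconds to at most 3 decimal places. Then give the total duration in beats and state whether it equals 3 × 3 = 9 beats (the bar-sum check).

1) 0.0ms=0b +478.723ms=3/4b
2) 478.723ms=3/4b +478.723ms=3/4b
3) 957.447ms=3/2b +1914.894ms=3b
4) 2872.34ms=9/2b +957.447ms=3/2b
5) 3829.787ms=6b +957.447ms=3/2b
6) 4787.234ms=15/2b +957.447ms=3/2b
Σ=9b of 9 (94bpm 3/8) — PASS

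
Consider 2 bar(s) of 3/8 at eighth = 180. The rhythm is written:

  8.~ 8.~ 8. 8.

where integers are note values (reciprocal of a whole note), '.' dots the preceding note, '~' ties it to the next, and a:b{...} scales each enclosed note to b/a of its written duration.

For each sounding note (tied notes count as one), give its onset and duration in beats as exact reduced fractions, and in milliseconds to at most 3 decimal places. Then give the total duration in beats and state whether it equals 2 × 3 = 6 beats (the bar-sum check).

1) 0.0ms=0b +1500.0ms=9/2b
2) 1500.0ms=9/2b +500.0ms=3/2b
Σ=6b of 6 (180bpm 3/8) — PASS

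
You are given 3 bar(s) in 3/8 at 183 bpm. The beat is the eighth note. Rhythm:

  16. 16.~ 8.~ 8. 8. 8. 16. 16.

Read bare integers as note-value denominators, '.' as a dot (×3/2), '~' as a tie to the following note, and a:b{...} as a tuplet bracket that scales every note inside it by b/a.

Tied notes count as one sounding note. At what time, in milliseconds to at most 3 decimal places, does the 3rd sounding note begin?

1. 0.0ms @ 0 + 245.902ms (3/4)
2. 245.902ms @ 3/4 + 1229.508ms (15/4)
3. 1475.41ms @ 9/2 + 491.803ms (3/2)
4. 1967.213ms @ 6 + 491.803ms (3/2)
5. 2459.016ms @ 15/2 + 245.902ms (3/4)
6. 2704.918ms @ 33/4 + 245.902ms (3/4)

note 3 onset = 9/2b = 1475.41ms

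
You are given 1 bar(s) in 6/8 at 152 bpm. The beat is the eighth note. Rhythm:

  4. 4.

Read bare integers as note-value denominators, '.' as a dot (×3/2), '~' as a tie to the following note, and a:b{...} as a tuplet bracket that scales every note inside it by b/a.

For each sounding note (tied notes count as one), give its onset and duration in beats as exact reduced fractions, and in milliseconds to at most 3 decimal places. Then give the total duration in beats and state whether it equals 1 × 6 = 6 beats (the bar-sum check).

1) 0.0ms=0b +1184.211ms=3b
2) 1184.211ms=3b +1184.211ms=3b
Σ=6b of 6 (152bpm 6/8) — PASS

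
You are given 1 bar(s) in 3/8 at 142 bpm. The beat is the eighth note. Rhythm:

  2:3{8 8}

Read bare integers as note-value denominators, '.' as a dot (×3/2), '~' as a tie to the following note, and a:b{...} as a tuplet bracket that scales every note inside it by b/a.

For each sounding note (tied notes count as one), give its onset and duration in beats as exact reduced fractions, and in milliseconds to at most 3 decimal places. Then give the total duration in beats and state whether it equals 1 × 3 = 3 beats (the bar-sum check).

1) 0.0ms=0b +633.803ms=3/2b
2) 633.803ms=3/2b +633.803ms=3/2b
Σ=3b of 3 (142bpm 3/8) — PASS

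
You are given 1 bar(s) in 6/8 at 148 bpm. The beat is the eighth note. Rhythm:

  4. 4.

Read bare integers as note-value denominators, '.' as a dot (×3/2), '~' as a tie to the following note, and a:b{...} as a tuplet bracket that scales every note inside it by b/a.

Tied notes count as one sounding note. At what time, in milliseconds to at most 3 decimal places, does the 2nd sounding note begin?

1. 0.0ms @ 0 + 1216.216ms (3)
2. 1216.216ms @ 3 + 1216.216ms (3)

note 2 onset = 3b = 1216.216ms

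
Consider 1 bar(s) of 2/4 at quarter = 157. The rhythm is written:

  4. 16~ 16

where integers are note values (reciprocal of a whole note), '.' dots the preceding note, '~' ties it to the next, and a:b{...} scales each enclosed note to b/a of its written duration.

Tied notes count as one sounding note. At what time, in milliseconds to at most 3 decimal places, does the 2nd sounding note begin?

1. 0.0ms @ 0 + 573.248ms (3/2)
2. 573.248ms @ 3/2 + 191.083ms (1/2)

note 2 onset = 3/2b = 573.248ms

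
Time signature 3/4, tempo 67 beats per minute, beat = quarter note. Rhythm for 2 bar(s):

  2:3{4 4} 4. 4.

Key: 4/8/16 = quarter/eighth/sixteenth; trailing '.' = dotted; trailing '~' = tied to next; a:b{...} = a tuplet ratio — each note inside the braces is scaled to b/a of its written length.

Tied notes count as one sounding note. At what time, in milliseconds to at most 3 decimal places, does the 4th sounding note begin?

1. 0.0ms @ 0 + 1343.284ms (3/2)
2. 1343.284ms @ 3/2 + 1343.284ms (3/2)
3. 2686.567ms @ 3 + 1343.284ms (3/2)
4. 4029.851ms @ 9/2 + 1343.284ms (3/2)

note 4 onset = 9/2b = 4029.851ms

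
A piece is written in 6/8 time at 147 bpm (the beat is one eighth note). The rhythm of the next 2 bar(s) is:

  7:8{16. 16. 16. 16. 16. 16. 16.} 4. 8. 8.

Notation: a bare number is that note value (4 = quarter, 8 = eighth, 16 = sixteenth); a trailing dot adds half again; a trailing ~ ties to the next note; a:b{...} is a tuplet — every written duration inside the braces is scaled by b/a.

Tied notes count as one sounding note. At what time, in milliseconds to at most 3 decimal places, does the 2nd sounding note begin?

1. 0.0ms @ 0 + 349.854ms (6/7)
2. 349.854ms @ 6/7 + 349.854ms (6/7)
3. 699.708ms @ 12/7 + 349.854ms (6/7)
4. 1049.563ms @ 18/7 + 349.854ms (6/7)
5. 1399.417ms @ 24/7 + 349.854ms (6/7)
6. 1749.271ms @ 30/7 + 349.854ms (6/7)
7. 2099.125ms @ 36/7 + 349.854ms (6/7)
8. 2448.98ms @ 6 + 1224.49ms (3)
9. 3673.469ms @ 9 + 612.245ms (3/2)
10. 4285.714ms @ 21/2 + 612.245ms (3/2)

note 2 onset = 6/7b = 349.854ms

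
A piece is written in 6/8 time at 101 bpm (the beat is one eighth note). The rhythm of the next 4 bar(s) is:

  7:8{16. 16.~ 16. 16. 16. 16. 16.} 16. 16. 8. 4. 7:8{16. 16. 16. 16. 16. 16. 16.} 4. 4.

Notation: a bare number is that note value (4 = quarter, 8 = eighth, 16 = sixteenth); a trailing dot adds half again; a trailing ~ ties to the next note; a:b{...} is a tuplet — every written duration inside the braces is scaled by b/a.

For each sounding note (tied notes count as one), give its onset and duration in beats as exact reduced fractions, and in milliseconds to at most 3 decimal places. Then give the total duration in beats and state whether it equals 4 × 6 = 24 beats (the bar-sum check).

1) 0.0ms=0b +509.194ms=6/7b
2) 509.194ms=6/7b +1018.388ms=12/7b
3) 1527.581ms=18/7b +509.194ms=6/7b
4) 2036.775ms=24/7b +509.194ms=6/7b
5) 2545.969ms=30/7b +509.194ms=6/7b
6) 3055.163ms=36/7b +509.194ms=6/7b
7) 3564.356ms=6b +445.545ms=3/4b
8) 4009.901ms=27/4b +445.545ms=3/4b
9) 4455.446ms=15/2b +891.089ms=3/2b
10) 5346.535ms=9b +1782.178ms=3b
11) 7128.713ms=12b +509.194ms=6/7b
12) 7637.907ms=90/7b +509.194ms=6/7b
13) 8147.1ms=96/7b +509.194ms=6/7b
14) 8656.294ms=102/7b +509.194ms=6/7b
15) 9165.488ms=108/7b +509.194ms=6/7b
16) 9674.682ms=114/7b +509.194ms=6/7b
17) 10183.876ms=120/7b +509.194ms=6/7b
18) 10693.069ms=18b +1782.178ms=3b
19) 12475.248ms=21b +1782.178ms=3b
Σ=24b of 24 (101bpm 6/8) — PASS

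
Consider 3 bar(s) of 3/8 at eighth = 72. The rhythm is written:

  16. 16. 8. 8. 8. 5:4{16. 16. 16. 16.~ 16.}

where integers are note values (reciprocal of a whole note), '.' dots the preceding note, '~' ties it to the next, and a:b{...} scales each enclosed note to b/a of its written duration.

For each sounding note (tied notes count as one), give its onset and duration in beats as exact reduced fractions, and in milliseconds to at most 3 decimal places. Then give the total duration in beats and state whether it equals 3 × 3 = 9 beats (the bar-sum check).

1) 0.0ms=0b +625.0ms=3/4b
2) 625.0ms=3/4b +625.0ms=3/4b
3) 1250.0ms=3/2b +1250.0ms=3/2b
4) 2500.0ms=3b +1250.0ms=3/2b
5) 3750.0ms=9/2b +1250.0ms=3/2b
6) 5000.0ms=6b +500.0ms=3/5b
7) 5500.0ms=33/5b +500.0ms=3/5b
8) 6000.0ms=36/5b +500.0ms=3/5b
9) 6500.0ms=39/5b +1000.0ms=6/5b
Σ=9b of 9 (72bpm 3/8) — PASS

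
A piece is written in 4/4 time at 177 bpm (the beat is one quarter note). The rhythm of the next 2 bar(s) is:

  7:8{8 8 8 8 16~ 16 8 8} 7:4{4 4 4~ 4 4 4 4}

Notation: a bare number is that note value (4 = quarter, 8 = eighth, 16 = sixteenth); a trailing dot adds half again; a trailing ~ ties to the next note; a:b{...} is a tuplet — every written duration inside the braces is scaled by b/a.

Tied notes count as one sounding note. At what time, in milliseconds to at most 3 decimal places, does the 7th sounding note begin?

note 7 onset = 24/7b = 1162.228ms

1. 0.0ms @ 0 + 193.705ms (4/7)
2. 193.705ms @ 4/7 + 193.705ms (4/7)
3. 387.409ms @ 8/7 + 193.705ms (4/7)
4. 581.114ms @ 12/7 + 193.705ms (4/7)
5. 774.818ms @ 16/7 + 193.705ms (4/7)
6. 968.523ms @ 20/7 + 193.705ms (4/7)
7. 1162.228ms @ 24/7 + 193.705ms (4/7)
8. 1355.932ms @ 4 + 193.705ms (4/7)
9. 1549.637ms @ 32/7 + 193.705ms (4/7)
10. 1743.341ms @ 36/7 + 387.409ms (8/7)
11. 2130.751ms @ 44/7 + 193.705ms (4/7)
12. 2324.455ms @ 48/7 + 193.705ms (4/7)
13. 2518.16ms @ 52/7 + 193.705ms (4/7)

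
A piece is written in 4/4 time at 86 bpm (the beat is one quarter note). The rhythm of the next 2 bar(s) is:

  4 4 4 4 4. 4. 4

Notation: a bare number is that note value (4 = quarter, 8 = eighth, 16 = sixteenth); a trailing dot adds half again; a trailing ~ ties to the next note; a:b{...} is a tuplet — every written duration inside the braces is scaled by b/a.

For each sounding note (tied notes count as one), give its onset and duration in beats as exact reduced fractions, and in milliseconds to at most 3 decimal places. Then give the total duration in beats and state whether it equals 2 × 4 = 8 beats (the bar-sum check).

1) 0.0ms=0b +697.674ms=1b
2) 697.674ms=1b +697.674ms=1b
3) 1395.349ms=2b +697.674ms=1b
4) 2093.023ms=3b +697.674ms=1b
5) 2790.698ms=4b +1046.512ms=3/2b
6) 3837.209ms=11/2b +1046.512ms=3/2b
7) 4883.721ms=7b +697.674ms=1b
Σ=8b of 8 (86bpm 4/4) — PASS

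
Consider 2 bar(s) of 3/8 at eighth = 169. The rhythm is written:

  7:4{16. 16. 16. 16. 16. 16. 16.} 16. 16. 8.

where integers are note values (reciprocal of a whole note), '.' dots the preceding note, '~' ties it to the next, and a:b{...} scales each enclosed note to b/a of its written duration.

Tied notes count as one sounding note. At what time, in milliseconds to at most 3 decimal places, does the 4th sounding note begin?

1. 0.0ms @ 0 + 152.156ms (3/7)
2. 152.156ms @ 3/7 + 152.156ms (3/7)
3. 304.311ms @ 6/7 + 152.156ms (3/7)
4. 456.467ms @ 9/7 + 152.156ms (3/7)
5. 608.622ms @ 12/7 + 152.156ms (3/7)
6. 760.778ms @ 15/7 + 152.156ms (3/7)
7. 912.933ms @ 18/7 + 152.156ms (3/7)
8. 1065.089ms @ 3 + 266.272ms (3/4)
9. 1331.361ms @ 15/4 + 266.272ms (3/4)
10. 1597.633ms @ 9/2 + 532.544ms (3/2)

note 4 onset = 9/7b = 456.467ms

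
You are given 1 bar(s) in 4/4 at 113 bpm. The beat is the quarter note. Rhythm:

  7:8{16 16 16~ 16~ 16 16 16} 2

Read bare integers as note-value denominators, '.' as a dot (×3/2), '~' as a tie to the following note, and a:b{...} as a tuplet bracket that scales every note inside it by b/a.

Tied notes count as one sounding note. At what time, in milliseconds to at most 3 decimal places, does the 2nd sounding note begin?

note 2 onset = 2/7b = 151.707ms

1. 0.0ms @ 0 + 151.707ms (2/7)
2. 151.707ms @ 2/7 + 151.707ms (2/7)
3. 303.413ms @ 4/7 + 455.12ms (6/7)
4. 758.534ms @ 10/7 + 151.707ms (2/7)
5. 910.24ms @ 12/7 + 151.707ms (2/7)
6. 1061.947ms @ 2 + 1061.947ms (2)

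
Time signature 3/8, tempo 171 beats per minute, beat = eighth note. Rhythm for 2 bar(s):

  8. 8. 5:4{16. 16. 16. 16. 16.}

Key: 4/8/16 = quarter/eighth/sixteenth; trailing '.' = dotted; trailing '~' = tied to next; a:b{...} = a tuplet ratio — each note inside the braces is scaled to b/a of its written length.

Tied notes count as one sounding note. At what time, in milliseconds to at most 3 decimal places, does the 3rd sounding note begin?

1. 0.0ms @ 0 + 526.316ms (3/2)
2. 526.316ms @ 3/2 + 526.316ms (3/2)
3. 1052.632ms @ 3 + 210.526ms (3/5)
4. 1263.158ms @ 18/5 + 210.526ms (3/5)
5. 1473.684ms @ 21/5 + 210.526ms (3/5)
6. 1684.211ms @ 24/5 + 210.526ms (3/5)
7. 1894.737ms @ 27/5 + 210.526ms (3/5)

note 3 onset = 3b = 1052.632ms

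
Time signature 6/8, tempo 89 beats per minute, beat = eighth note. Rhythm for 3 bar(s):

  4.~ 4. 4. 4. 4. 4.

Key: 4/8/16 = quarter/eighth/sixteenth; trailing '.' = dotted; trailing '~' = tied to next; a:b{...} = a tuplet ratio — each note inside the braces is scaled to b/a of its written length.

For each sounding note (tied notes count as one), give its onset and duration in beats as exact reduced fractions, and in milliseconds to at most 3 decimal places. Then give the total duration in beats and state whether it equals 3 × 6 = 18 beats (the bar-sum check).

1) 0.0ms=0b +4044.944ms=6b
2) 4044.944ms=6b +2022.472ms=3b
3) 6067.416ms=9b +2022.472ms=3b
4) 8089.888ms=12b +2022.472ms=3b
5) 10112.36ms=15b +2022.472ms=3b
Σ=18b of 18 (89bpm 6/8) — PASS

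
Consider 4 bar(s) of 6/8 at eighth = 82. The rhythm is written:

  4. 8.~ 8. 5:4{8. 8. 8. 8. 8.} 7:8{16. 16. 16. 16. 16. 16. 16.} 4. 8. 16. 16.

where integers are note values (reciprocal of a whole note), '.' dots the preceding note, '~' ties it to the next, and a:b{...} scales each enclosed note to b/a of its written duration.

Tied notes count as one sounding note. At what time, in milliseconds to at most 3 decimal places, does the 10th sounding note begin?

1. 0.0ms @ 0 + 2195.122ms (3)
2. 2195.122ms @ 3 + 2195.122ms (3)
3. 4390.244ms @ 6 + 878.049ms (6/5)
4. 5268.293ms @ 36/5 + 878.049ms (6/5)
5. 6146.341ms @ 42/5 + 878.049ms (6/5)
6. 7024.39ms @ 48/5 + 878.049ms (6/5)
7. 7902.439ms @ 54/5 + 878.049ms (6/5)
8. 8780.488ms @ 12 + 627.178ms (6/7)
9. 9407.666ms @ 90/7 + 627.178ms (6/7)
10. 10034.843ms @ 96/7 + 627.178ms (6/7)
11. 10662.021ms @ 102/7 + 627.178ms (6/7)
12. 11289.199ms @ 108/7 + 627.178ms (6/7)
13. 11916.376ms @ 114/7 + 627.178ms (6/7)
14. 12543.554ms @ 120/7 + 627.178ms (6/7)
15. 13170.732ms @ 18 + 2195.122ms (3)
16. 15365.854ms @ 21 + 1097.561ms (3/2)
17. 16463.415ms @ 45/2 + 548.78ms (3/4)
18. 17012.195ms @ 93/4 + 548.78ms (3/4)

note 10 onset = 96/7b = 10034.843ms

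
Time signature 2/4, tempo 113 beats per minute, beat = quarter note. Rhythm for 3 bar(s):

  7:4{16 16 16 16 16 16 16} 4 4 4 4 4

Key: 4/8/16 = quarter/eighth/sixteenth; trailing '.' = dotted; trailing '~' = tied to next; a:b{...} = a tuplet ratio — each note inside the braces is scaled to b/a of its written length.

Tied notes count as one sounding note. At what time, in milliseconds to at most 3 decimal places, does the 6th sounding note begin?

1. 0.0ms @ 0 + 75.853ms (1/7)
2. 75.853ms @ 1/7 + 75.853ms (1/7)
3. 151.707ms @ 2/7 + 75.853ms (1/7)
4. 227.56ms @ 3/7 + 75.853ms (1/7)
5. 303.413ms @ 4/7 + 75.853ms (1/7)
6. 379.267ms @ 5/7 + 75.853ms (1/7)
7. 455.12ms @ 6/7 + 75.853ms (1/7)
8. 530.973ms @ 1 + 530.973ms (1)
9. 1061.947ms @ 2 + 530.973ms (1)
10. 1592.92ms @ 3 + 530.973ms (1)
11. 2123.894ms @ 4 + 530.973ms (1)
12. 2654.867ms @ 5 + 530.973ms (1)

note 6 onset = 5/7b = 379.267ms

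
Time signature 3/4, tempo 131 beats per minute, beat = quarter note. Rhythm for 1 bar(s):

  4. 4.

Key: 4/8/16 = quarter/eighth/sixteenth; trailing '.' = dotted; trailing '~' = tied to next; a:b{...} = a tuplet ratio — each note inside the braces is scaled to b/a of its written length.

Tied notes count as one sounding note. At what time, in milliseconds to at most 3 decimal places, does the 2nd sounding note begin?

1. 0.0ms @ 0 + 687.023ms (3/2)
2. 687.023ms @ 3/2 + 687.023ms (3/2)

note 2 onset = 3/2b = 687.023ms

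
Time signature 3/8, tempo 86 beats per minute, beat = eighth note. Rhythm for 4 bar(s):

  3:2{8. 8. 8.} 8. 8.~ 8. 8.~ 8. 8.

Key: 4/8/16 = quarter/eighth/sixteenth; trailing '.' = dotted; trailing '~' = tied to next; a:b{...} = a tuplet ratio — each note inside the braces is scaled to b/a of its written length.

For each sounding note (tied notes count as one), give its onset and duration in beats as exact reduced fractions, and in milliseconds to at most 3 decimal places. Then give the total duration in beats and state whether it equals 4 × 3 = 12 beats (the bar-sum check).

1) 0.0ms=0b +697.674ms=1b
2) 697.674ms=1b +697.674ms=1b
3) 1395.349ms=2b +697.674ms=1b
4) 2093.023ms=3b +1046.512ms=3/2b
5) 3139.535ms=9/2b +2093.023ms=3b
6) 5232.558ms=15/2b +2093.023ms=3b
7) 7325.581ms=21/2b +1046.512ms=3/2b
Σ=12b of 12 (86bpm 3/8) — PASS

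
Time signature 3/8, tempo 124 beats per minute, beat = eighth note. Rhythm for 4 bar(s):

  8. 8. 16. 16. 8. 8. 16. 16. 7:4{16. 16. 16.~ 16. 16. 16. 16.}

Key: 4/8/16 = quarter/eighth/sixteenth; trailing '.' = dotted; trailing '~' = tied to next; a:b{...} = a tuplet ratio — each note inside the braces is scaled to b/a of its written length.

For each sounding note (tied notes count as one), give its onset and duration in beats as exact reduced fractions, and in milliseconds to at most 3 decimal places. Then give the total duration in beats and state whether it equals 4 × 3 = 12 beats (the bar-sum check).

1) 0.0ms=0b +725.806ms=3/2b
2) 725.806ms=3/2b +725.806ms=3/2b
3) 1451.613ms=3b +362.903ms=3/4b
4) 1814.516ms=15/4b +362.903ms=3/4b
5) 2177.419ms=9/2b +725.806ms=3/2b
6) 2903.226ms=6b +725.806ms=3/2b
7) 3629.032ms=15/2b +362.903ms=3/4b
8) 3991.935ms=33/4b +362.903ms=3/4b
9) 4354.839ms=9b +207.373ms=3/7b
10) 4562.212ms=66/7b +207.373ms=3/7b
11) 4769.585ms=69/7b +414.747ms=6/7b
12) 5184.332ms=75/7b +207.373ms=3/7b
13) 5391.705ms=78/7b +207.373ms=3/7b
14) 5599.078ms=81/7b +207.373ms=3/7b
Σ=12b of 12 (124bpm 3/8) — PASS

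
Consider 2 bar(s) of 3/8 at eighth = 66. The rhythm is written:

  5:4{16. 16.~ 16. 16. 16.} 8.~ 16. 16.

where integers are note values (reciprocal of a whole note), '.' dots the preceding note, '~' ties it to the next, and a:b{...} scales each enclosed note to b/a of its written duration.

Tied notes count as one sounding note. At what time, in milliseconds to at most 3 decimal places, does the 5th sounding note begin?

1. 0.0ms @ 0 + 545.455ms (3/5)
2. 545.455ms @ 3/5 + 1090.909ms (6/5)
3. 1636.364ms @ 9/5 + 545.455ms (3/5)
4. 2181.818ms @ 12/5 + 545.455ms (3/5)
5. 2727.273ms @ 3 + 2045.455ms (9/4)
6. 4772.727ms @ 21/4 + 681.818ms (3/4)

note 5 onset = 3b = 2727.273ms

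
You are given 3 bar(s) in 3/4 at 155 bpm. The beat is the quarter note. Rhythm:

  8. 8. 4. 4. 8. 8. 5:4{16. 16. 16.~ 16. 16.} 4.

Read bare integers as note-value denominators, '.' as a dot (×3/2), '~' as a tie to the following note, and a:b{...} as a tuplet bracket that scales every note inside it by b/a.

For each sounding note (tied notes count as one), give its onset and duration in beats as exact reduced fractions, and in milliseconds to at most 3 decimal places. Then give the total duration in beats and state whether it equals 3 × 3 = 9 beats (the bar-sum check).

1) 0.0ms=0b +290.323ms=3/4b
2) 290.323ms=3/4b +290.323ms=3/4b
3) 580.645ms=3/2b +580.645ms=3/2b
4) 1161.29ms=3b +580.645ms=3/2b
5) 1741.935ms=9/2b +290.323ms=3/4b
6) 2032.258ms=21/4b +290.323ms=3/4b
7) 2322.581ms=6b +116.129ms=3/10b
8) 2438.71ms=63/10b +116.129ms=3/10b
9) 2554.839ms=33/5b +232.258ms=3/5b
10) 2787.097ms=36/5b +116.129ms=3/10b
11) 2903.226ms=15/2b +580.645ms=3/2b
Σ=9b of 9 (155bpm 3/4) — PASS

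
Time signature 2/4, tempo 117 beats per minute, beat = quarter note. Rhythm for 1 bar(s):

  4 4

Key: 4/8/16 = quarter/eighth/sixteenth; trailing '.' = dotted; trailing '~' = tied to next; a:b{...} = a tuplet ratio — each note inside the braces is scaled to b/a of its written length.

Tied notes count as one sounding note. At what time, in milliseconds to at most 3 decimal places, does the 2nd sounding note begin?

1. 0.0ms @ 0 + 512.821ms (1)
2. 512.821ms @ 1 + 512.821ms (1)

note 2 onset = 1b = 512.821ms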